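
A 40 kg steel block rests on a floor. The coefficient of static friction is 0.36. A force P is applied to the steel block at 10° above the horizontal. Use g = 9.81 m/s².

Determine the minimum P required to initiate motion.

P ≈ 135 N

N = m g − P sin α (the pull lifts the steel block).
At impending slip, P cos α = μ_s N = μ_s (m g − P sin α).
Solving: P (cos α + μ_s sin α) = μ_s m g → P = 0.36×392/(cos 10° + 0.36 sin 10°) = 141/1.047 = 135 N.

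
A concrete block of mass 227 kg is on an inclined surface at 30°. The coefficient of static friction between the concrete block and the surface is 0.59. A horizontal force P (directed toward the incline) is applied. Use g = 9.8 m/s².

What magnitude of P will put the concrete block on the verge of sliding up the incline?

At impending motion up the slope, friction acts down-slope at its limit: f = μ_s N.
Perpendicular to the incline: N = m g cos θ + P sin θ.
Along the incline: P cos θ = m g sin θ + μ_s N = m g sin θ + μ_s (m g cos θ + P sin θ).
Solving, P (cos θ − μ_s sin θ) = m g (sin θ + μ_s cos θ), so P = 227×9.8×(sin 30° + 0.59 cos 30°)/(cos 30° − 0.59 sin 30°) = 2220×1.011/0.571 = 3940 N.

P ≈ 3940 N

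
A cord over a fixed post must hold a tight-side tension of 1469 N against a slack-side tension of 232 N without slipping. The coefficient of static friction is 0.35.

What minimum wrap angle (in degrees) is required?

T₂/T₁ = e^{μβ} → β = ln(T₂/T₁)/μ.
β = ln(1469/232)/0.35 = 1.846/0.35 = 5.273 rad.
In degrees: β = 5.273 × 180/π = 302°.

β_min ≈ 302°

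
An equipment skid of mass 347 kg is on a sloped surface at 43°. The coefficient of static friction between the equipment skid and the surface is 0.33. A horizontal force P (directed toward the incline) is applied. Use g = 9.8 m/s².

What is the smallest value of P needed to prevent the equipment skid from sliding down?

P_min ≈ 1570 N

The equipment skid tends to slide down (tan θ > μ_s), so at the point of impending slip friction acts up-slope at its limit: f = μ_s N.
Perpendicular to the incline: N = m g cos θ + P sin θ.
Along the incline: P cos θ + μ_s N = m g sin θ, i.e. P cos θ + μ_s (m g cos θ + P sin θ) = m g sin θ.
Solving, P (cos θ + μ_s sin θ) = m g (sin θ − μ_s cos θ), so P = 3400×0.4407/0.9564 = 1570 N.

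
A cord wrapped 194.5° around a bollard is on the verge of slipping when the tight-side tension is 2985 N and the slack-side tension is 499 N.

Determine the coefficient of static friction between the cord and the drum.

μ ≈ 0.527

T₂/T₁ = e^{μβ} → μ = ln(T₂/T₁)/β.
β = 194.5° = 3.395 rad.
μ = ln(2985/499)/3.395 = ln(5.982)/3.395 = 0.527.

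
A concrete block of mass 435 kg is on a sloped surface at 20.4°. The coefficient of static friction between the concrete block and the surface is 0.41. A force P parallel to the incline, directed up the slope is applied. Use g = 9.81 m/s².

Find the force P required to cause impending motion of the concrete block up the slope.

P ≈ 3130 N

At impending motion up the slope, friction acts down-slope at its limit: f = μ_s N.
P is parallel to the surface, so N = m g cos θ = 4000 N.
Along the incline: P = m g sin θ + μ_s N = 1490 + 0.41×4000 = 3130 N.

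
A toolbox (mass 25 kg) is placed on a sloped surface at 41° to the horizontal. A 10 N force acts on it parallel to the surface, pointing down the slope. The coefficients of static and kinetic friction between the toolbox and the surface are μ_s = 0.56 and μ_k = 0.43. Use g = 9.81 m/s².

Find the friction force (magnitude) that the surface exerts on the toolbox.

Perpendicular to the surface, N = m g cos θ = 25·9.81·cos 41° = 185.1 N.
Parallel to the incline, ΣF = 0 gives f = m g sin θ + P = 160.9 + 10 = 170.9 N (up-slope positive).
Maximum static friction available: μ_s N = 0.56 × 185.1 = 103.7 N.
|170.9| exceeds 103.7 N, so the toolbox slips down-slope; friction is kinetic, f = μ_k N = 0.43×185.1 = 79.6 N.

f ≈ 79.6 N (up the incline)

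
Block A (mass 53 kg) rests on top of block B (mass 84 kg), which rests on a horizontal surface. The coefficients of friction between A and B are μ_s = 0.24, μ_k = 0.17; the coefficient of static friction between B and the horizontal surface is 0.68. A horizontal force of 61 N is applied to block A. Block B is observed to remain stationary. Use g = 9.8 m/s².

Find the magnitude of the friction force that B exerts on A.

f ≈ 61 N

Normal force at the A–B interface: N₁ = m_A g = 519.4 N.
Maximum static friction on A from B: μ_s N₁ = 0.24×519.4 = 124.7 N.
Since P = 61 N ≤ 124.7 N, A does not slip on B; friction on A equals P = 61 N.
By Newton's third law B feels 61 N forward from A. With B stationary, the floor's static friction on B balances it: f₂ = 61 N (well within μ_s(m_A+m_B)g = 913 N).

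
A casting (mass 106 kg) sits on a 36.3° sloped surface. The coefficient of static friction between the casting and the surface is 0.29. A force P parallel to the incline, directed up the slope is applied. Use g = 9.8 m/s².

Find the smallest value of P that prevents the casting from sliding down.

P_min ≈ 372 N

The casting tends to slide down (tan θ > μ_s), so at the point of impending slip friction acts up-slope at its limit: f = μ_s N.
P is parallel to the surface, so N = m g cos θ = 837 N.
Along the incline: P + μ_s N = m g sin θ, so P = 615 − 0.29×837 = 372 N.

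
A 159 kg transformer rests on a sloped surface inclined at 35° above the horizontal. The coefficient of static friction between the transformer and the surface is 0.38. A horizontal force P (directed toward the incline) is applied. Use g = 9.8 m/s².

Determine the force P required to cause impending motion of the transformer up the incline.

P ≈ 2290 N

At impending motion up the slope, friction acts down-slope at its limit: f = μ_s N.
Perpendicular to the incline: N = m g cos θ + P sin θ.
Along the incline: P cos θ = m g sin θ + μ_s N = m g sin θ + μ_s (m g cos θ + P sin θ).
Solving, P (cos θ − μ_s sin θ) = m g (sin θ + μ_s cos θ), so P = 159×9.8×(sin 35° + 0.38 cos 35°)/(cos 35° − 0.38 sin 35°) = 1560×0.8849/0.6012 = 2290 N.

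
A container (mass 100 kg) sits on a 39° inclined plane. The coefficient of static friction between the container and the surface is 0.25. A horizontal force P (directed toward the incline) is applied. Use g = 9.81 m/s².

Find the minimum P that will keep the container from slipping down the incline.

The container tends to slide down (tan θ > μ_s), so at the point of impending slip friction acts up-slope at its limit: f = μ_s N.
Perpendicular to the incline: N = m g cos θ + P sin θ.
Along the incline: P cos θ + μ_s N = m g sin θ, i.e. P cos θ + μ_s (m g cos θ + P sin θ) = m g sin θ.
Solving, P (cos θ + μ_s sin θ) = m g (sin θ − μ_s cos θ), so P = 981×0.435/0.9345 = 457 N.

P_min ≈ 457 N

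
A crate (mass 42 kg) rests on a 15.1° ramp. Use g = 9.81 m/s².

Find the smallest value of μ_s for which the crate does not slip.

At the slip threshold m g sin θ = μ_s m g cos θ, so μ_s,min = tan θ.
μ_s,min = tan 15.1° = 0.27.

μ_s,min ≈ 0.27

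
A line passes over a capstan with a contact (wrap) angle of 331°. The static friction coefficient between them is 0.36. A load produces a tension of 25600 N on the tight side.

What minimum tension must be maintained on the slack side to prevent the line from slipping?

Capstan equation at impending slip: T_tight/T_slack = e^{μβ}.
β = 331° = 5.777 rad; e^{μβ} = e^{0.36×5.777} = 8.002.
T_slack = T_tight / e^{μβ} = 25600 / 8.002 = 3200 N.

T_min ≈ 3200 N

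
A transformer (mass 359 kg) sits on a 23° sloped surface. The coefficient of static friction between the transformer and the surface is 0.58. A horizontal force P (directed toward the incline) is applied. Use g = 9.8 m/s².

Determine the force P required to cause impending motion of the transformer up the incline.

At impending motion up the slope, friction acts down-slope at its limit: f = μ_s N.
Perpendicular to the incline: N = m g cos θ + P sin θ.
Along the incline: P cos θ = m g sin θ + μ_s N = m g sin θ + μ_s (m g cos θ + P sin θ).
Solving, P (cos θ − μ_s sin θ) = m g (sin θ + μ_s cos θ), so P = 359×9.8×(sin 23° + 0.58 cos 23°)/(cos 23° − 0.58 sin 23°) = 3520×0.9246/0.6939 = 4690 N.

P ≈ 4690 N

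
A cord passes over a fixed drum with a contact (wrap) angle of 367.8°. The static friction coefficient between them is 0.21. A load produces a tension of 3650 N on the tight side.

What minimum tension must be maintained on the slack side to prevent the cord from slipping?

Capstan equation at impending slip: T_tight/T_slack = e^{μβ}.
β = 367.8° = 6.419 rad; e^{μβ} = e^{0.21×6.419} = 3.85.
T_slack = T_tight / e^{μβ} = 3650 / 3.85 = 948 N.

T_min ≈ 948 N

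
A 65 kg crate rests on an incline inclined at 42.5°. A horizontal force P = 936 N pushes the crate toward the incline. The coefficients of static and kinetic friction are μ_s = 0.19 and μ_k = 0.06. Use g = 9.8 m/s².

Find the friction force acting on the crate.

f ≈ 66.1 N (down the incline)

Resolve perpendicular to the incline: N = m g cos θ + P sin θ = 65×9.8×cos 42.5° + 936×sin 42.5° = 1102 N.
Along the incline, the net driving force (taking up-slope positive) is P cos θ − m g sin θ = 690.1 − 430.4 = 259.7 N, so equilibrium requires friction f = -259.7 N (down-slope).
Maximum static friction: μ_s N = 0.19 × 1102 = 209.4 N.
The required 259.7 N exceeds the static limit, so the crate slides up-slope and f = μ_k N = 0.06×1102 = 66.1 N.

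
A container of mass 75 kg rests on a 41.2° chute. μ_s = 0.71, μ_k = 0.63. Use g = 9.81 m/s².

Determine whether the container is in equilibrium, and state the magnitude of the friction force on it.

f ≈ 349 N

N = m g cos θ = 554 N.
Down-slope weight component: m g sin θ = 485 N.
μ_s N = 393 N.
485 > 393 N, so it slides; kinetic friction f = μ_k N = 0.63×554 = 349 N.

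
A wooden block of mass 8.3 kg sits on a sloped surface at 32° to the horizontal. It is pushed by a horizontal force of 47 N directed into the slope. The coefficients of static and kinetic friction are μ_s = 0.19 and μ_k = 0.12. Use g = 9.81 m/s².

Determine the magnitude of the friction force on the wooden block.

Resolve perpendicular to the incline: N = m g cos θ + P sin θ = 8.3×9.81×cos 32° + 47×sin 32° = 93.96 N.
Along the incline, the net driving force (taking up-slope positive) is P cos θ − m g sin θ = 39.86 − 43.15 = -3.289 N, so equilibrium requires friction f = 3.289 N (up-slope).
The limit of static friction is μ_s N = 17.85 N.
Since 3.289 N is within the 17.85 N limit, the wooden block stays put and friction is exactly 3.29 N.

f ≈ 3.29 N (up the incline)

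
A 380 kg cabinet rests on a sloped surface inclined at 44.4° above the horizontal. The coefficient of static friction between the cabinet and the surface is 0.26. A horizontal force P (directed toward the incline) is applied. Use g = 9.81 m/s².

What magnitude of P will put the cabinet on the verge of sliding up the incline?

P ≈ 6200 N

At impending motion up the slope, friction acts down-slope at its limit: f = μ_s N.
Perpendicular to the incline: N = m g cos θ + P sin θ.
Along the incline: P cos θ = m g sin θ + μ_s N = m g sin θ + μ_s (m g cos θ + P sin θ).
Solving, P (cos θ − μ_s sin θ) = m g (sin θ + μ_s cos θ), so P = 380×9.81×(sin 44.4° + 0.26 cos 44.4°)/(cos 44.4° − 0.26 sin 44.4°) = 3730×0.8854/0.5326 = 6200 N.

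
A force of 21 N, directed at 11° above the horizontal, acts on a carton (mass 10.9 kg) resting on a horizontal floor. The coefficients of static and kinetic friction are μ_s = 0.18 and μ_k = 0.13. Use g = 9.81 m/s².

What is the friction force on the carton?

N = m g − P sin α = 106.9 − 21×sin 11° = 102.9 N.
The horizontal driving force is P cos α = 20.61 N, so equilibrium needs friction f = 20.61 N.
The static-friction limit is μ_s N = 18.53 N.
The required friction exceeds μ_s N, so the carton moves and f = μ_k N = 13.4 N.

f ≈ 13.4 N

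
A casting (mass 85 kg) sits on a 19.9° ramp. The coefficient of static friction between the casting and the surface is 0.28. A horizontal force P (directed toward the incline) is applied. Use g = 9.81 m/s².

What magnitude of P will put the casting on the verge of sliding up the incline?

P ≈ 596 N

At impending motion up the slope, friction acts down-slope at its limit: f = μ_s N.
Perpendicular to the incline: N = m g cos θ + P sin θ.
Along the incline: P cos θ = m g sin θ + μ_s N = m g sin θ + μ_s (m g cos θ + P sin θ).
Solving, P (cos θ − μ_s sin θ) = m g (sin θ + μ_s cos θ), so P = 85×9.81×(sin 19.9° + 0.28 cos 19.9°)/(cos 19.9° − 0.28 sin 19.9°) = 834×0.6037/0.845 = 596 N.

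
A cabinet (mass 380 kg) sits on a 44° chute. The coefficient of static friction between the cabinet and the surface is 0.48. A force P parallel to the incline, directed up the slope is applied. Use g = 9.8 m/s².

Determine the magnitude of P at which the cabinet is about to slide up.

P ≈ 3870 N

At impending motion up the slope, friction acts down-slope at its limit: f = μ_s N.
P is parallel to the surface, so N = m g cos θ = 2680 N.
Along the incline: P = m g sin θ + μ_s N = 2590 + 0.48×2680 = 3870 N.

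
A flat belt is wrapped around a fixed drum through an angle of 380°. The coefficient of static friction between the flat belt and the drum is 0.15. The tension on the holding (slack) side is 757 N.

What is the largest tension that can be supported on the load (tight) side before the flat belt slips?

At impending slip the capstan equation gives T₂/T₁ = e^{μβ} with β in radians.
β = 380° × π/180 = 6.632 rad.
e^{μβ} = e^{0.15×6.632} = 2.704.
T₂ = T₁ · e^{μβ} = 757 × 2.704 = 2050 N.

T_max ≈ 2050 N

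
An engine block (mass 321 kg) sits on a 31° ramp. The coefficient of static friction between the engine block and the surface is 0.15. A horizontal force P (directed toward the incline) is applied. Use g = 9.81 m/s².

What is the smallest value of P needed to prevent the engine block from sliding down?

The engine block tends to slide down (tan θ > μ_s), so at the point of impending slip friction acts up-slope at its limit: f = μ_s N.
Perpendicular to the incline: N = m g cos θ + P sin θ.
Along the incline: P cos θ + μ_s N = m g sin θ, i.e. P cos θ + μ_s (m g cos θ + P sin θ) = m g sin θ.
Solving, P (cos θ + μ_s sin θ) = m g (sin θ − μ_s cos θ), so P = 3150×0.3865/0.9344 = 1300 N.

P_min ≈ 1300 N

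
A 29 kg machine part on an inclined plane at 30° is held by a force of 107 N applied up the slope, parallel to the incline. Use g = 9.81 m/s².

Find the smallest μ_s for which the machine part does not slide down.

μ_s,min ≈ 0.143

N = m g cos θ = 246.4 N.
Friction must make up the shortfall along the incline: f = m g sin θ − P = 142.2 − 107 = 35.24 N.
At the threshold f = μ_s N, so μ_s,min = 35.24/246.4 = 0.143.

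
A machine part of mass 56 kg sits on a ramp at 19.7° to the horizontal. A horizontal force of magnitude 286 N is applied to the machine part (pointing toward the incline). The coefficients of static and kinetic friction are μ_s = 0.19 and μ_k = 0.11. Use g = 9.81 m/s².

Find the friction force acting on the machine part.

Resolve perpendicular to the incline: N = m g cos θ + P sin θ = 56×9.81×cos 19.7° + 286×sin 19.7° = 613.6 N.
Parallel to the incline: P cos θ − m g sin θ = 269.3 − 185.2 = 84.07 N; the friction needed to balance this is 84.07 N acting down the slope.
Maximum static friction: μ_s N = 0.19 × 613.6 = 116.6 N.
Since 84.07 N is within the 116.6 N limit, the machine part stays put and friction is exactly 84.1 N.

f ≈ 84.1 N (down the incline)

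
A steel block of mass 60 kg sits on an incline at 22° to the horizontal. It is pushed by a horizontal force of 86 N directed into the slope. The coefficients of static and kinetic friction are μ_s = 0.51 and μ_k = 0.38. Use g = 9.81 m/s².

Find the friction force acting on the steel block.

f ≈ 141 N (up the incline)

Resolve perpendicular to the incline: N = m g cos θ + P sin θ = 60×9.81×cos 22° + 86×sin 22° = 578 N.
Parallel to the incline: P cos θ − m g sin θ = 79.74 − 220.5 = -140.8 N; the friction needed to balance this is 140.8 N acting up the slope.
Maximum static friction: μ_s N = 0.51 × 578 = 294.8 N.
Since 140.8 N is within the 294.8 N limit, the steel block stays put and friction is exactly 141 N.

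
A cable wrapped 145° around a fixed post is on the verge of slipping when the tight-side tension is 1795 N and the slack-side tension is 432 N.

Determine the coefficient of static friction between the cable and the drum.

T₂/T₁ = e^{μβ} → μ = ln(T₂/T₁)/β.
β = 145° = 2.531 rad.
μ = ln(1795/432)/2.531 = ln(4.155)/2.531 = 0.563.

μ ≈ 0.563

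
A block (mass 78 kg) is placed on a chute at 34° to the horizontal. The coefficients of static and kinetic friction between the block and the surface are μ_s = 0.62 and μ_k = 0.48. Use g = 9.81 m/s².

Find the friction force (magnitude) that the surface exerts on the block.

f ≈ 304 N (up the incline)

Normal force: N = m g cos θ = 78 × 9.81 × cos 34° = 634.4 N.
Along the slope the weight component is m g sin θ = 427.9 N; friction must supply exactly this, acting up-slope.
Maximum static friction available: μ_s N = 0.62 × 634.4 = 393.3 N.
|427.9| exceeds 393.3 N, so the block slips down-slope; friction is kinetic, f = μ_k N = 0.48×634.4 = 304 N.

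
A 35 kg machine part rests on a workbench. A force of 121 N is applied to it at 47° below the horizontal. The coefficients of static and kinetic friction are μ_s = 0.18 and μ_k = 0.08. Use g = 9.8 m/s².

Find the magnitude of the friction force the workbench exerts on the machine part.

f ≈ 34.5 N

Vertical equilibrium gives N = m g + P sin α = 431.5 N.
For equilibrium, f = P cos α = 121×cos 47° = 82.52 N.
The static-friction limit is μ_s N = 77.67 N.
The required friction exceeds μ_s N, so the machine part moves and f = μ_k N = 34.5 N.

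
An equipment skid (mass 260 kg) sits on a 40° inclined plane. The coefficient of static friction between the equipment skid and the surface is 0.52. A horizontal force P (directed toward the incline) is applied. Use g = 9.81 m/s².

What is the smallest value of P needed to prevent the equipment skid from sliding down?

P_min ≈ 567 N

The equipment skid tends to slide down (tan θ > μ_s), so at the point of impending slip friction acts up-slope at its limit: f = μ_s N.
Perpendicular to the incline: N = m g cos θ + P sin θ.
Along the incline: P cos θ + μ_s N = m g sin θ, i.e. P cos θ + μ_s (m g cos θ + P sin θ) = m g sin θ.
Solving, P (cos θ + μ_s sin θ) = m g (sin θ − μ_s cos θ), so P = 2550×0.2444/1.1 = 567 N.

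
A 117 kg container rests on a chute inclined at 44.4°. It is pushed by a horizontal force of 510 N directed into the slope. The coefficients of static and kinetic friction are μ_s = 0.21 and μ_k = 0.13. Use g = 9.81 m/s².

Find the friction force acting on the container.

Normal direction: N = m g cos θ + P sin θ = 1177 N.
Parallel to the incline: P cos θ − m g sin θ = 364.4 − 803.1 = -438.7 N; the friction needed to balance this is 438.7 N acting up the slope.
The limit of static friction is μ_s N = 247.1 N.
The required 438.7 N exceeds the static limit, so the container slides down-slope and f = μ_k N = 0.13×1177 = 153 N.

f ≈ 153 N (up the incline)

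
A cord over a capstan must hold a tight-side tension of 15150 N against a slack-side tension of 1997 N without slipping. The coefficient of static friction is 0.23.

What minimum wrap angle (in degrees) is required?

β_min ≈ 505°

T₂/T₁ = e^{μβ} → β = ln(T₂/T₁)/μ.
β = ln(15150/1997)/0.23 = 2.026/0.23 = 8.81 rad.
In degrees: β = 8.81 × 180/π = 505°.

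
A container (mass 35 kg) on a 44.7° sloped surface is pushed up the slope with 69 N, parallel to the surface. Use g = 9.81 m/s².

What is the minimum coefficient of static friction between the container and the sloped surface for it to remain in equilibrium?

N = m g cos θ = 244.1 N.
Friction must make up the shortfall along the incline: f = m g sin θ − P = 241.5 − 69 = 172.5 N.
At the threshold f = μ_s N, so μ_s,min = 172.5/244.1 = 0.707.

μ_s,min ≈ 0.707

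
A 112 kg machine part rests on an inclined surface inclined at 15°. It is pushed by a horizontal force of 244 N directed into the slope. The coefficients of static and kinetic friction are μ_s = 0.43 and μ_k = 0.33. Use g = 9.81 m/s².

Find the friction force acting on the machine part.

Resolve perpendicular to the incline: N = m g cos θ + P sin θ = 112×9.81×cos 15° + 244×sin 15° = 1124 N.
Along the incline, the net driving force (taking up-slope positive) is P cos θ − m g sin θ = 235.7 − 284.4 = -48.68 N, so equilibrium requires friction f = 48.68 N (up-slope).
Maximum static friction: μ_s N = 0.43 × 1124 = 483.5 N.
Since 48.68 N is within the 483.5 N limit, the machine part stays put and friction is exactly 48.7 N.

f ≈ 48.7 N (up the incline)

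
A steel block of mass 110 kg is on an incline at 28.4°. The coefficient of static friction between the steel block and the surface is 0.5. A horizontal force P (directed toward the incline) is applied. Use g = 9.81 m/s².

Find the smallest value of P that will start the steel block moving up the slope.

At impending motion up the slope, friction acts down-slope at its limit: f = μ_s N.
Perpendicular to the incline: N = m g cos θ + P sin θ.
Along the incline: P cos θ = m g sin θ + μ_s N = m g sin θ + μ_s (m g cos θ + P sin θ).
Solving, P (cos θ − μ_s sin θ) = m g (sin θ + μ_s cos θ), so P = 110×9.81×(sin 28.4° + 0.5 cos 28.4°)/(cos 28.4° − 0.5 sin 28.4°) = 1080×0.9154/0.6418 = 1540 N.

P ≈ 1540 N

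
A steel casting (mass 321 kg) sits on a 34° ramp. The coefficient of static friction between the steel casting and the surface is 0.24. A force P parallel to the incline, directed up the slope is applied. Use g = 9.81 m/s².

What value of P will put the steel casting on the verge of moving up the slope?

P ≈ 2390 N

At impending motion up the slope, friction acts down-slope at its limit: f = μ_s N.
P is parallel to the surface, so N = m g cos θ = 2610 N.
Along the incline: P = m g sin θ + μ_s N = 1760 + 0.24×2610 = 2390 N.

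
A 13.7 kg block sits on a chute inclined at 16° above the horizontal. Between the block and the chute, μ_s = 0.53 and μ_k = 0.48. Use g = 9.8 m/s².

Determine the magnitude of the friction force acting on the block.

Normal force: N = m g cos θ = 13.7 × 9.8 × cos 16° = 129.1 N.
Along the slope the weight component is m g sin θ = 37.01 N; friction must supply exactly this, acting up-slope.
Maximum static friction available: μ_s N = 0.53 × 129.1 = 68.4 N.
Since |37.01| ≤ 68.4 N, the block remains in static equilibrium and friction takes exactly the required value.

f ≈ 37 N (up the incline)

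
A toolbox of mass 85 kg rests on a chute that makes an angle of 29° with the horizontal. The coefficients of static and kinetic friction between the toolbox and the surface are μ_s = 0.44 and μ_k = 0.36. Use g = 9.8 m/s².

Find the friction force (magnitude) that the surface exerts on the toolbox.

f ≈ 262 N (up the incline)

Perpendicular to the surface, N = m g cos θ = 85·9.8·cos 29° = 728.6 N.
Along the slope the weight component is m g sin θ = 403.8 N; friction must supply exactly this, acting up-slope.
Static friction can supply at most μ_s N = 320.6 N.
Since |403.8| > 320.6 N, static friction cannot hold it; the toolbox slides down the incline and kinetic friction applies: f = μ_k N = 0.36 × 728.6 = 262 N.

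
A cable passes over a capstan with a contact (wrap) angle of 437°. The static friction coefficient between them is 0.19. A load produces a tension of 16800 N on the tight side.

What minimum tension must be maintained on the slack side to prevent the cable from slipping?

T_min ≈ 3940 N

Capstan equation at impending slip: T_tight/T_slack = e^{μβ}.
β = 437° = 7.627 rad; e^{μβ} = e^{0.19×7.627} = 4.259.
T_slack = T_tight / e^{μβ} = 16800 / 4.259 = 3940 N.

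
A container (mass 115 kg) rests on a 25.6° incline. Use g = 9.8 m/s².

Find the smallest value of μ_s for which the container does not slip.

At the slip threshold m g sin θ = μ_s m g cos θ, so μ_s,min = tan θ.
μ_s,min = tan 25.6° = 0.479.

μ_s,min ≈ 0.479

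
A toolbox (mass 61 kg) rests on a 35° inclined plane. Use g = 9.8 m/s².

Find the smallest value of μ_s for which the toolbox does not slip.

μ_s,min ≈ 0.7

At the slip threshold m g sin θ = μ_s m g cos θ, so μ_s,min = tan θ.
μ_s,min = tan 35° = 0.7.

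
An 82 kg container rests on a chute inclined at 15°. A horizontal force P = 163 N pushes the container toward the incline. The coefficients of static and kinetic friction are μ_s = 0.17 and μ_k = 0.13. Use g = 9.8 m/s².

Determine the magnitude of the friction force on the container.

The horizontal push has a component P sin θ into the surface, so N = m g cos θ + P sin θ = 776.2 + 42.19 = 818.4 N.
Along the incline, the net driving force (taking up-slope positive) is P cos θ − m g sin θ = 157.4 − 208 = -50.54 N, so equilibrium requires friction f = 50.54 N (up-slope).
Maximum static friction: μ_s N = 0.17 × 818.4 = 139.1 N.
Since 50.54 N is within the 139.1 N limit, the container stays put and friction is exactly 50.5 N.

f ≈ 50.5 N (up the incline)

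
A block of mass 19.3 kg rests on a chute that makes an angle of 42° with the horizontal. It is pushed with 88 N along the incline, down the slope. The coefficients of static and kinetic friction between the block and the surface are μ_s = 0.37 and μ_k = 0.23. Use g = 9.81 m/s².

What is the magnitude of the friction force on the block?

The normal reaction is N = m g cos θ = 140.7 N.
Parallel to the incline, ΣF = 0 gives f = m g sin θ + P = 126.7 + 88 = 214.7 N (up-slope positive).
Maximum static friction available: μ_s N = 0.37 × 140.7 = 52.06 N.
Since |214.7| > 52.06 N, static friction cannot hold it; the block slides down the incline and kinetic friction applies: f = μ_k N = 0.23 × 140.7 = 32.4 N.

f ≈ 32.4 N (up the incline)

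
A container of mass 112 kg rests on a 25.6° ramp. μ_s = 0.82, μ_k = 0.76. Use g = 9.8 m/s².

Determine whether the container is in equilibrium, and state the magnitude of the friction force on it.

f ≈ 474 N

N = m g cos θ = 990 N.
Down-slope weight component: m g sin θ = 474 N.
μ_s N = 812 N.
474 ≤ 812 N, so it stays put; friction = 474 N.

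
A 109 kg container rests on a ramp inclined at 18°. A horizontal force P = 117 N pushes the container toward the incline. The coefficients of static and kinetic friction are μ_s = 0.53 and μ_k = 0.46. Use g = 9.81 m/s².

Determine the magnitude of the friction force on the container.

f ≈ 219 N (up the incline)

The horizontal push has a component P sin θ into the surface, so N = m g cos θ + P sin θ = 1017 + 36.15 = 1053 N.
Parallel to the incline: P cos θ − m g sin θ = 111.3 − 330.4 = -219.2 N; the friction needed to balance this is 219.2 N acting up the slope.
Maximum static friction: μ_s N = 0.53 × 1053 = 558.1 N.
|f_req| = 219.2 ≤ 558.1 N → the container is in equilibrium; friction equals the required value.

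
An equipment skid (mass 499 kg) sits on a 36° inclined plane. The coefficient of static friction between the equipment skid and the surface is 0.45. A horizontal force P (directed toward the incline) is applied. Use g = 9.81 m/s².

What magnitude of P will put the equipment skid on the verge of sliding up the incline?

At impending motion up the slope, friction acts down-slope at its limit: f = μ_s N.
Perpendicular to the incline: N = m g cos θ + P sin θ.
Along the incline: P cos θ = m g sin θ + μ_s N = m g sin θ + μ_s (m g cos θ + P sin θ).
Solving, P (cos θ − μ_s sin θ) = m g (sin θ + μ_s cos θ), so P = 499×9.81×(sin 36° + 0.45 cos 36°)/(cos 36° − 0.45 sin 36°) = 4900×0.9518/0.5445 = 8560 N.

P ≈ 8560 N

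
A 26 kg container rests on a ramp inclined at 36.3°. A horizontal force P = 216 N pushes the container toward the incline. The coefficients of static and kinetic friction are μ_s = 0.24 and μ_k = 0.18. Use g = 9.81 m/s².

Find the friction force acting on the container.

Resolve perpendicular to the incline: N = m g cos θ + P sin θ = 26×9.81×cos 36.3° + 216×sin 36.3° = 333.4 N.
Parallel to the incline: P cos θ − m g sin θ = 174.1 − 151 = 23.08 N; the friction needed to balance this is 23.08 N acting down the slope.
Maximum static friction: μ_s N = 0.24 × 333.4 = 80.02 N.
|f_req| = 23.08 ≤ 80.02 N → the container is in equilibrium; friction equals the required value.

f ≈ 23.1 N (down the incline)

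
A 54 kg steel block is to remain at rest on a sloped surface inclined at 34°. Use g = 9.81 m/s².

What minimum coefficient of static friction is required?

At the slip threshold m g sin θ = μ_s m g cos θ, so μ_s,min = tan θ.
μ_s,min = tan 34° = 0.675.

μ_s,min ≈ 0.675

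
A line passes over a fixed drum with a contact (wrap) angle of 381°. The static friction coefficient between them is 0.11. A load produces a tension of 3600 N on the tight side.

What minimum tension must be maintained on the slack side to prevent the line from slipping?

Capstan equation at impending slip: T_tight/T_slack = e^{μβ}.
β = 381° = 6.65 rad; e^{μβ} = e^{0.11×6.65} = 2.078.
T_slack = T_tight / e^{μβ} = 3600 / 2.078 = 1730 N.

T_min ≈ 1730 N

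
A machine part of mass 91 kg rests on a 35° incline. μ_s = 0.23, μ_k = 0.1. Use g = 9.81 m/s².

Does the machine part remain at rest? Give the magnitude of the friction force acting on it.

f ≈ 73.1 N

N = m g cos θ = 731 N.
Down-slope weight component: m g sin θ = 512 N.
μ_s N = 168 N.
512 > 168 N, so it slides; kinetic friction f = μ_k N = 0.1×731 = 73.1 N.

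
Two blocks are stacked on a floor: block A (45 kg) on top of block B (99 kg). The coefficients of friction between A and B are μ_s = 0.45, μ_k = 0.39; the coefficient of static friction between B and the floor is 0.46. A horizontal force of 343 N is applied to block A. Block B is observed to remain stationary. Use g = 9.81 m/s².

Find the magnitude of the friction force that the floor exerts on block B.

f ≈ 172 N

The normal force B exerts on A is simply A's weight, N₁ = 441.5 N.
So the A–B interface can sustain at most μ_s N₁ = 198.7 N of static friction.
Since P = 343 N > 198.7 N, A slides on B; the A–B friction is kinetic: f₁ = μ_k N₁ = 0.39×441.5 = 172 N.
By Newton's third law B feels 172 N forward from A. With B stationary, the floor's static friction on B balances it: f₂ = 172 N (well within μ_s(m_A+m_B)g = 649.8 N).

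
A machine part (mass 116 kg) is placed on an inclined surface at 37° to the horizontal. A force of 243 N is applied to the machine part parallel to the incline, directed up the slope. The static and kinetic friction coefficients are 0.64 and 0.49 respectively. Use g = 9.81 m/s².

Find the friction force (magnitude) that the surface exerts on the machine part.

f ≈ 442 N (up the incline)

Normal force: N = m g cos θ = 116 × 9.81 × cos 37° = 908.8 N.
Parallel to the incline, ΣF = 0 gives f = m g sin θ − P = 684.8 − 243 = 441.8 N (up-slope positive).
Static friction can supply at most μ_s N = 581.6 N.
Since |441.8| ≤ 581.6 N, the machine part remains in static equilibrium and friction takes exactly the required value.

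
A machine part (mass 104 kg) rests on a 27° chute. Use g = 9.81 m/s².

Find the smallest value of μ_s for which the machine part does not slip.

At the slip threshold m g sin θ = μ_s m g cos θ, so μ_s,min = tan θ.
μ_s,min = tan 27° = 0.51.

μ_s,min ≈ 0.51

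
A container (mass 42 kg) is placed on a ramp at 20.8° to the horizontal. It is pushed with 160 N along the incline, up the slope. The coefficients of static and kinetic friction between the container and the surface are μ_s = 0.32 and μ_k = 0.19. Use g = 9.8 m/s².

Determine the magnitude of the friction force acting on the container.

f ≈ 13.8 N (down the incline)

Perpendicular to the surface, N = m g cos θ = 42·9.8·cos 20.8° = 384.8 N.
Parallel to the incline, ΣF = 0 gives f = m g sin θ − P = 146.2 − 160 = -13.84 N (up-slope positive).
The static-friction ceiling is μ_s N = 0.32 × 384.8 = 123.1 N.
Since |-13.84| ≤ 123.1 N, no slip — friction simply equals what equilibrium demands.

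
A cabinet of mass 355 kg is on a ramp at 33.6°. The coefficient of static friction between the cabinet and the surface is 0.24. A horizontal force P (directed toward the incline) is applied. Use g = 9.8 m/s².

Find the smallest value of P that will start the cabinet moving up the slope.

At impending motion up the slope, friction acts down-slope at its limit: f = μ_s N.
Perpendicular to the incline: N = m g cos θ + P sin θ.
Along the incline: P cos θ = m g sin θ + μ_s N = m g sin θ + μ_s (m g cos θ + P sin θ).
Solving, P (cos θ − μ_s sin θ) = m g (sin θ + μ_s cos θ), so P = 355×9.8×(sin 33.6° + 0.24 cos 33.6°)/(cos 33.6° − 0.24 sin 33.6°) = 3480×0.7533/0.7001 = 3740 N.

P ≈ 3740 N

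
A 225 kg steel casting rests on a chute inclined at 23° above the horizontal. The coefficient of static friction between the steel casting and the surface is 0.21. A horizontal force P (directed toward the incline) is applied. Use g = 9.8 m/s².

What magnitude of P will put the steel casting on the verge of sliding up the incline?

P ≈ 1540 N

At impending motion up the slope, friction acts down-slope at its limit: f = μ_s N.
Perpendicular to the incline: N = m g cos θ + P sin θ.
Along the incline: P cos θ = m g sin θ + μ_s N = m g sin θ + μ_s (m g cos θ + P sin θ).
Solving, P (cos θ − μ_s sin θ) = m g (sin θ + μ_s cos θ), so P = 225×9.8×(sin 23° + 0.21 cos 23°)/(cos 23° − 0.21 sin 23°) = 2200×0.584/0.8385 = 1540 N.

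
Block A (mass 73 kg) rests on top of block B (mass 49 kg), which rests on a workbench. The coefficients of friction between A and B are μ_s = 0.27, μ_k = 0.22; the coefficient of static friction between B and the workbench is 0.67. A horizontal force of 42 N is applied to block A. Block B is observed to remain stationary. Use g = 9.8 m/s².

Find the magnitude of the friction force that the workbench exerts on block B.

Between the blocks, N₁ = m_A g = 715.4 N.
So the A–B interface can sustain at most μ_s N₁ = 193.2 N of static friction.
Since P = 42 N ≤ 193.2 N, A does not slip on B; friction on A equals P = 42 N.
B experiences an equal 42 N forward from A (third law). B is in equilibrium, so the floor supplies f₂ = 42 N of static friction (limit μ_s(m_A+m_B)g = 801.1 N, not exceeded).

f ≈ 42 N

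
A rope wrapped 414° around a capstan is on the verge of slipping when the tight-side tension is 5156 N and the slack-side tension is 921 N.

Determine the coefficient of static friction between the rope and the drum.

T₂/T₁ = e^{μβ} → μ = ln(T₂/T₁)/β.
β = 414° = 7.226 rad.
μ = ln(5156/921)/7.226 = ln(5.598)/7.226 = 0.238.

μ ≈ 0.238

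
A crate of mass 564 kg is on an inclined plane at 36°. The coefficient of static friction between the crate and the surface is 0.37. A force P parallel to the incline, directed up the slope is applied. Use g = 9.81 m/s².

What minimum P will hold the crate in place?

The crate tends to slide down (tan θ > μ_s), so at the point of impending slip friction acts up-slope at its limit: f = μ_s N.
P is parallel to the surface, so N = m g cos θ = 4480 N.
Along the incline: P + μ_s N = m g sin θ, so P = 3250 − 0.37×4480 = 1600 N.

P_min ≈ 1600 N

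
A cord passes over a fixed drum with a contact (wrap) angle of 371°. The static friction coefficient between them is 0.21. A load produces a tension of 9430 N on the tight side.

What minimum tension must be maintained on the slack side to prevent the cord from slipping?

T_min ≈ 2420 N

Capstan equation at impending slip: T_tight/T_slack = e^{μβ}.
β = 371° = 6.475 rad; e^{μβ} = e^{0.21×6.475} = 3.895.
T_slack = T_tight / e^{μβ} = 9430 / 3.895 = 2420 N.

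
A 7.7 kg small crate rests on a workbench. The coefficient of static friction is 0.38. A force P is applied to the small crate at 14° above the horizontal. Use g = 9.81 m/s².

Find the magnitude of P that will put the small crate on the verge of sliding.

N = m g − P sin α (the pull lifts the small crate).
At impending slip, P cos α = μ_s N = μ_s (m g − P sin α).
Solving: P (cos α + μ_s sin α) = μ_s m g → P = 0.38×75.5/(cos 14° + 0.38 sin 14°) = 28.7/1.062 = 27 N.

P ≈ 27 N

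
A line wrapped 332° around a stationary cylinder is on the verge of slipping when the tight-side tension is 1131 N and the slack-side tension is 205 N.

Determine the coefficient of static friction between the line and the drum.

T₂/T₁ = e^{μβ} → μ = ln(T₂/T₁)/β.
β = 332° = 5.794 rad.
μ = ln(1131/205)/5.794 = ln(5.517)/5.794 = 0.295.

μ ≈ 0.295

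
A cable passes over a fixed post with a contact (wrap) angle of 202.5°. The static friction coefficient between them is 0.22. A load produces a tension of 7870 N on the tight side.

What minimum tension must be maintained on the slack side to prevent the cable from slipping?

T_min ≈ 3620 N

Capstan equation at impending slip: T_tight/T_slack = e^{μβ}.
β = 202.5° = 3.534 rad; e^{μβ} = e^{0.22×3.534} = 2.176.
T_slack = T_tight / e^{μβ} = 7870 / 2.176 = 3620 N.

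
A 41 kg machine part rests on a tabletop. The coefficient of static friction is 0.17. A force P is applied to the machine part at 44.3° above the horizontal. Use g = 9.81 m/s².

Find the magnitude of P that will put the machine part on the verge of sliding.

N = m g − P sin α (the pull lifts the machine part).
At impending slip, P cos α = μ_s N = μ_s (m g − P sin α).
Solving: P (cos α + μ_s sin α) = μ_s m g → P = 0.17×402/(cos 44.3° + 0.17 sin 44.3°) = 68.4/0.8344 = 81.9 N.

P ≈ 81.9 N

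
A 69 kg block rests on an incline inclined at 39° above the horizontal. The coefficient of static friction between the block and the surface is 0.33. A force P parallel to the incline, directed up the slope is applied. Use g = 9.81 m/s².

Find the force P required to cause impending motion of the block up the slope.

P ≈ 600 N

At impending motion up the slope, friction acts down-slope at its limit: f = μ_s N.
P is parallel to the surface, so N = m g cos θ = 526 N.
Along the incline: P = m g sin θ + μ_s N = 426 + 0.33×526 = 600 N.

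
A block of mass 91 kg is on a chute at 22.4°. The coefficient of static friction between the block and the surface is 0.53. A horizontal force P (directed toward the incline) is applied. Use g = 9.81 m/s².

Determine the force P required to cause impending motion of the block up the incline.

At impending motion up the slope, friction acts down-slope at its limit: f = μ_s N.
Perpendicular to the incline: N = m g cos θ + P sin θ.
Along the incline: P cos θ = m g sin θ + μ_s N = m g sin θ + μ_s (m g cos θ + P sin θ).
Solving, P (cos θ − μ_s sin θ) = m g (sin θ + μ_s cos θ), so P = 91×9.81×(sin 22.4° + 0.53 cos 22.4°)/(cos 22.4° − 0.53 sin 22.4°) = 893×0.8711/0.7226 = 1080 N.

P ≈ 1080 N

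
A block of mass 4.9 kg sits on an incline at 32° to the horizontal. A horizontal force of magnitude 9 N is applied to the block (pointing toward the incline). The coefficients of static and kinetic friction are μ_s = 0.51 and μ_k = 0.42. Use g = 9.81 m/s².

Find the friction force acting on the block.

Resolve perpendicular to the incline: N = m g cos θ + P sin θ = 4.9×9.81×cos 32° + 9×sin 32° = 45.53 N.
Parallel to the incline: P cos θ − m g sin θ = 7.632 − 25.47 = -17.84 N; the friction needed to balance this is 17.84 N acting up the slope.
Maximum static friction: μ_s N = 0.51 × 45.53 = 23.22 N.
|f_req| = 17.84 ≤ 23.22 N → the block is in equilibrium; friction equals the required value.

f ≈ 17.8 N (up the incline)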